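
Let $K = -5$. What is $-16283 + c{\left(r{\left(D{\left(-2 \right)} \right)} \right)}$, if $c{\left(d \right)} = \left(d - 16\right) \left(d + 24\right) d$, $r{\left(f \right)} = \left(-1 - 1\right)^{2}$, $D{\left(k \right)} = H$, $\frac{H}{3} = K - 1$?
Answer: $-17627$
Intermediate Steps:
$H = -18$ ($H = 3 \left(-5 - 1\right) = 3 \left(-6\right) = -18$)
$D{\left(k \right)} = -18$
$r{\left(f \right)} = 4$ ($r{\left(f \right)} = \left(-2\right)^{2} = 4$)
$c{\left(d \right)} = d \left(-16 + d\right) \left(24 + d\right)$ ($c{\left(d \right)} = \left(-16 + d\right) \left(24 + d\right) d = d \left(-16 + d\right) \left(24 + d\right)$)
$-16283 + c{\left(r{\left(D{\left(-2 \right)} \right)} \right)} = -16283 + 4 \left(-384 + 4^{2} + 8 \cdot 4\right) = -16283 + 4 \left(-384 + 16 + 32\right) = -16283 + 4 \left(-336\right) = -16283 - 1344 = -17627$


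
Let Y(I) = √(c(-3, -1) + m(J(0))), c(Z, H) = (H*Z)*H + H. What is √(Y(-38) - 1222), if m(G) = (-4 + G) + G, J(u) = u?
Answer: √(-1222 + 2*I*√2) ≈ 0.0405 + 34.957*I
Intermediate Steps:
c(Z, H) = H + Z*H² (c(Z, H) = Z*H² + H = H + Z*H²)
m(G) = -4 + 2*G
Y(I) = 2*I*√2 (Y(I) = √(-(1 - 1*(-3)) + (-4 + 2*0)) = √(-(1 + 3) + (-4 + 0)) = √(-1*4 - 4) = √(-4 - 4) = √(-8) = 2*I*√2)
√(Y(-38) - 1222) = √(2*I*√2 - 1222) = √(-1222 + 2*I*√2)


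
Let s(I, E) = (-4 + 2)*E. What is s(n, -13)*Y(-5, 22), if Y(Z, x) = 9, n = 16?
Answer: 234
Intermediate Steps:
s(I, E) = -2*E
s(n, -13)*Y(-5, 22) = -2*(-13)*9 = 26*9 = 234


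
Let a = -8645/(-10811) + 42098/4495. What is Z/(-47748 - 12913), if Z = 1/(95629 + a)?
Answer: -82505/478658318181842 ≈ -1.7237e-10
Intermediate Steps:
a = 838677/82505 (a = -8645*(-1/10811) + 42098*(1/4495) = 455/569 + 1358/145 = 838677/82505 ≈ 10.165)
Z = 82505/7890709322 (Z = 1/(95629 + 838677/82505) = 1/(7890709322/82505) = 82505/7890709322 ≈ 1.0456e-5)
Z/(-47748 - 12913) = 82505/(7890709322*(-47748 - 12913)) = (82505/7890709322)/(-60661) = (82505/7890709322)*(-1/60661) = -82505/478658318181842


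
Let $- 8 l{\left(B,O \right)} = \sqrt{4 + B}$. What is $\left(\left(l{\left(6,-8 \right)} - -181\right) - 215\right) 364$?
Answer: $-12376 - \frac{91 \sqrt{10}}{2} \approx -12520.0$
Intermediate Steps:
$l{\left(B,O \right)} = - \frac{\sqrt{4 + B}}{8}$
$\left(\left(l{\left(6,-8 \right)} - -181\right) - 215\right) 364 = \left(\left(- \frac{\sqrt{4 + 6}}{8} - -181\right) - 215\right) 364 = \left(\left(- \frac{\sqrt{10}}{8} + 181\right) - 215\right) 364 = \left(\left(181 - \frac{\sqrt{10}}{8}\right) - 215\right) 364 = \left(-34 - \frac{\sqrt{10}}{8}\right) 364 = -12376 - \frac{91 \sqrt{10}}{2}$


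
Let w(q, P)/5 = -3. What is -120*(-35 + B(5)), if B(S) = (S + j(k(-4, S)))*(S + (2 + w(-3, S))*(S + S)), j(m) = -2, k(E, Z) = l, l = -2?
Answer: 49200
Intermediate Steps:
w(q, P) = -15 (w(q, P) = 5*(-3) = -15)
k(E, Z) = -2
B(S) = -25*S*(-2 + S) (B(S) = (S - 2)*(S + (2 - 15)*(S + S)) = (-2 + S)*(S - 26*S) = (-2 + S)*(-25*S) = -25*S*(-2 + S))
-120*(-35 + B(5)) = -120*(-35 + 25*5*(2 - 1*5)) = -120*(-35 + 25*5*(2 - 5)) = -120*(-35 + 25*5*(-3)) = -120*(-35 - 375) = -120*(-410) = 49200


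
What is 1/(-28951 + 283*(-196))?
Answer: -1/84419 ≈ -1.1846e-5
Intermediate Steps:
1/(-28951 + 283*(-196)) = 1/(-28951 - 55468) = 1/(-84419) = -1/84419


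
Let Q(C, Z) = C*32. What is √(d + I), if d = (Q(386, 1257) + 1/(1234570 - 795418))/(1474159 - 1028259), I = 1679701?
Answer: √16765809215864970012765/99907080 ≈ 1296.0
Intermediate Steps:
Q(C, Z) = 32*C
d = 1084881101/39163575360 (d = (32*386 + 1/(1234570 - 795418))/(1474159 - 1028259) = (12352 + 1/439152)/445900 = (12352 + 1/439152)*(1/445900) = (5424405505/439152)*(1/445900) = 1084881101/39163575360 ≈ 0.027701)
√(d + I) = √(1084881101/39163575360 + 1679701) = √(65783097780648461/39163575360) = √16765809215864970012765/99907080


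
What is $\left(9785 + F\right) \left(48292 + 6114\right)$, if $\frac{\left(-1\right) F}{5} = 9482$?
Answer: $-2047025750$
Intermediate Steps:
$F = -47410$ ($F = \left(-5\right) 9482 = -47410$)
$\left(9785 + F\right) \left(48292 + 6114\right) = \left(9785 - 47410\right) \left(48292 + 6114\right) = \left(-37625\right) 54406 = -2047025750$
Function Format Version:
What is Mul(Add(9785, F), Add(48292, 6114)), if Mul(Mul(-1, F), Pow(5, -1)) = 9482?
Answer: -2047025750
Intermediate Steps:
F = -47410 (F = Mul(-5, 9482) = -47410)
Mul(Add(9785, F), Add(48292, 6114)) = Mul(Add(9785, -47410), Add(48292, 6114)) = Mul(-37625, 54406) = -2047025750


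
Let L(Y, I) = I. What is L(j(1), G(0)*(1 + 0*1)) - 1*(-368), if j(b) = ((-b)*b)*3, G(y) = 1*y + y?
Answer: 368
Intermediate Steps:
G(y) = 2*y (G(y) = y + y = 2*y)
j(b) = -3*b² (j(b) = -b²*3 = -3*b²)
L(j(1), G(0)*(1 + 0*1)) - 1*(-368) = (2*0)*(1 + 0*1) - 1*(-368) = 0*(1 + 0) + 368 = 0*1 + 368 = 0 + 368 = 368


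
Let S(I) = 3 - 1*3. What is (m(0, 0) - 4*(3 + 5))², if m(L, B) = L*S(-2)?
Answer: 1024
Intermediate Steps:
S(I) = 0 (S(I) = 3 - 3 = 0)
m(L, B) = 0 (m(L, B) = L*0 = 0)
(m(0, 0) - 4*(3 + 5))² = (0 - 4*(3 + 5))² = (0 - 4*8)² = (0 - 32)² = (-32)² = 1024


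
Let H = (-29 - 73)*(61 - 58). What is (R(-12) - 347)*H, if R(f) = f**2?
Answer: 62118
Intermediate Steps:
H = -306 (H = -102*3 = -306)
(R(-12) - 347)*H = ((-12)**2 - 347)*(-306) = (144 - 347)*(-306) = -203*(-306) = 62118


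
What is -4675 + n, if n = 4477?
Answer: -198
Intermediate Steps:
-4675 + n = -4675 + 4477 = -198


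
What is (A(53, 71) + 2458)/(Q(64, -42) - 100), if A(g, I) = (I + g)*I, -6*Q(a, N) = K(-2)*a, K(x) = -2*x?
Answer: -16893/214 ≈ -78.939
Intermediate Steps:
Q(a, N) = -2*a/3 (Q(a, N) = -(-2*(-2))*a/6 = -2*a/3)
A(g, I) = I*(I + g)
(A(53, 71) + 2458)/(Q(64, -42) - 100) = (71*(71 + 53) + 2458)/(-2/3*64 - 100) = (71*124 + 2458)/(-128/3 - 100) = (8804 + 2458)/(-428/3) = 11262*(-3/428) = -16893/214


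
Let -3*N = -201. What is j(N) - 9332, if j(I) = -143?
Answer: -9475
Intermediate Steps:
N = 67 (N = -1/3*(-201) = 67)
j(N) - 9332 = -143 - 9332 = -9475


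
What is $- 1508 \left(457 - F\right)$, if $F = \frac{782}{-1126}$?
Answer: $- \frac{388584456}{563} \approx -6.902 \cdot 10^{5}$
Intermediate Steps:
$F = - \frac{391}{563}$ ($F = 782 \left(- \frac{1}{1126}\right) = - \frac{391}{563} \approx -0.69449$)
$- 1508 \left(457 - F\right) = - 1508 \left(457 - - \frac{391}{563}\right) = - 1508 \left(457 + \frac{391}{563}\right) = \left(-1508\right) \frac{257682}{563} = - \frac{388584456}{563}$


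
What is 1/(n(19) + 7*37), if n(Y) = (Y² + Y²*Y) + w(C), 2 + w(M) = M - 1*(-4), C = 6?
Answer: 1/7487 ≈ 0.00013356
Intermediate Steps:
w(M) = 2 + M (w(M) = -2 + (M - 1*(-4)) = -2 + (M + 4) = -2 + (4 + M) = 2 + M)
n(Y) = 8 + Y² + Y³ (n(Y) = (Y² + Y²*Y) + (2 + 6) = (Y² + Y³) + 8 = 8 + Y² + Y³)
1/(n(19) + 7*37) = 1/((8 + 19² + 19³) + 7*37) = 1/((8 + 361 + 6859) + 259) = 1/(7228 + 259) = 1/7487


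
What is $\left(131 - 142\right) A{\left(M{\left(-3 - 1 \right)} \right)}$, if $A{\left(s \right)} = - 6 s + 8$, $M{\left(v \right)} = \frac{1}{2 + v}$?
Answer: $-121$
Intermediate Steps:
$A{\left(s \right)} = 8 - 6 s$
$\left(131 - 142\right) A{\left(M{\left(-3 - 1 \right)} \right)} = \left(131 - 142\right) \left(8 - \frac{6}{2 - 4}\right) = - 11 \left(8 - \frac{6}{2 - 4}\right) = - 11 \left(8 - \frac{6}{-2}\right) = - 11 \left(8 - -3\right) = - 11 \left(8 + 3\right) = \left(-11\right) 11 = -121$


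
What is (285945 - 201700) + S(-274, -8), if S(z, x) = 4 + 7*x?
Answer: 84193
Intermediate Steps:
(285945 - 201700) + S(-274, -8) = (285945 - 201700) + (4 + 7*(-8)) = 84245 + (4 - 56) = 84245 - 52 = 84193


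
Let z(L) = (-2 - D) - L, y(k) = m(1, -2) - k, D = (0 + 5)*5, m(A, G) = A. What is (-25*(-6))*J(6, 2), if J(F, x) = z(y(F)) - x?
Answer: -3600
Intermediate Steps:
D = 25 (D = 5*5 = 25)
y(k) = 1 - k
z(L) = -27 - L (z(L) = (-2 - 1*25) - L = (-2 - 25) - L = -27 - L)
J(F, x) = -28 + F - x (J(F, x) = (-27 - (1 - F)) - x = (-27 + (-1 + F)) - x = (-28 + F) - x = -28 + F - x)
(-25*(-6))*J(6, 2) = (-25*(-6))*(-28 + 6 - 1*2) = 150*(-28 + 6 - 2) = 150*(-24) = -3600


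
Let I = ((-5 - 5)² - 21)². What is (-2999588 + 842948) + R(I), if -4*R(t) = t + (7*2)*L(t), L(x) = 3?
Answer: -8632843/4 ≈ -2.1582e+6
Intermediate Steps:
I = 6241 (I = ((-10)² - 21)² = (100 - 21)² = 79² = 6241)
R(t) = -21/2 - t/4 (R(t) = -(t + (7*2)*3)/4 = -(t + 14*3)/4 = -(t + 42)/4 = -(42 + t)/4 = -21/2 - t/4)
(-2999588 + 842948) + R(I) = (-2999588 + 842948) + (-21/2 - ¼*6241) = -2156640 + (-21/2 - 6241/4) = -2156640 - 6283/4 = -8632843/4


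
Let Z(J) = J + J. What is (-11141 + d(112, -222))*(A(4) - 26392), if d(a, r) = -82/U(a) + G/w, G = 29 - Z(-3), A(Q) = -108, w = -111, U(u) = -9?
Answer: 98236136000/333 ≈ 2.9500e+8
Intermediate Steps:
Z(J) = 2*J
G = 35 (G = 29 - 2*(-3) = 29 - 1*(-6) = 29 + 6 = 35)
d(a, r) = 2929/333 (d(a, r) = -82/(-9) + 35/(-111) = -82*(-⅑) + 35*(-1/111) = 82/9 - 35/111 = 2929/333)
(-11141 + d(112, -222))*(A(4) - 26392) = (-11141 + 2929/333)*(-108 - 26392) = -3707024/333*(-26500) = 98236136000/333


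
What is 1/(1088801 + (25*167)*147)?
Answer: 1/1702526 ≈ 5.8736e-7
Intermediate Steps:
1/(1088801 + (25*167)*147) = 1/(1088801 + 4175*147) = 1/(1088801 + 613725) = 1/1702526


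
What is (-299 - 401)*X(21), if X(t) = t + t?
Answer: -29400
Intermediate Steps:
X(t) = 2*t
(-299 - 401)*X(21) = (-299 - 401)*(2*21) = -700*42 = -29400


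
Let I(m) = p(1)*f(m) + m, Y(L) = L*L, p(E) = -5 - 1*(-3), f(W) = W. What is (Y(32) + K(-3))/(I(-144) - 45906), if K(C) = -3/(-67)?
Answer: -68611/3066054 ≈ -0.022378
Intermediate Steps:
p(E) = -2 (p(E) = -5 + 3 = -2)
Y(L) = L²
K(C) = 3/67 (K(C) = -3*(-1/67) = 3/67)
I(m) = -m (I(m) = -2*m + m = -m)
(Y(32) + K(-3))/(I(-144) - 45906) = (32² + 3/67)/(-1*(-144) - 45906) = (1024 + 3/67)/(144 - 45906) = (68611/67)/(-45762) = (68611/67)*(-1/45762) = -68611/3066054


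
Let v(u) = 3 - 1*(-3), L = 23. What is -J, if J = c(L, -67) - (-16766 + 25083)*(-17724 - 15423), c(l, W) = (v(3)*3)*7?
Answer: -275683725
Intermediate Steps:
v(u) = 6 (v(u) = 3 + 3 = 6)
c(l, W) = 126 (c(l, W) = (6*3)*7 = 18*7 = 126)
J = 275683725 (J = 126 - (-16766 + 25083)*(-17724 - 15423) = 126 - 8317*(-33147) = 126 - 1*(-275683599) = 126 + 275683599 = 275683725)
-J = -1*275683725 = -275683725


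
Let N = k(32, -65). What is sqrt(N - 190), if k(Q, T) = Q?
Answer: I*sqrt(158) ≈ 12.57*I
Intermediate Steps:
N = 32
sqrt(N - 190) = sqrt(32 - 190) = sqrt(-158) = I*sqrt(158)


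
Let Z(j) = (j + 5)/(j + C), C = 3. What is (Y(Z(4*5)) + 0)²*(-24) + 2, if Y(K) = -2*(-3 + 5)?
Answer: -382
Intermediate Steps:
Z(j) = (5 + j)/(3 + j) (Z(j) = (j + 5)/(j + 3) = (5 + j)/(3 + j))
Y(K) = -4 (Y(K) = -2*2 = -4)
(Y(Z(4*5)) + 0)²*(-24) + 2 = (-4 + 0)²*(-24) + 2 = (-4)²*(-24) + 2 = 16*(-24) + 2 = -384 + 2 = -382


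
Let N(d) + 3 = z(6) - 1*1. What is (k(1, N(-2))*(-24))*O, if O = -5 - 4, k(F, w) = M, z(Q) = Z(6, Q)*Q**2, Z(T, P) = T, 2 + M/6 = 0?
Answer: -2592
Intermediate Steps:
M = -12 (M = -12 + 6*0 = -12 + 0 = -12)
z(Q) = 6*Q**2
N(d) = 212 (N(d) = -3 + (6*6**2 - 1*1) = -3 + (6*36 - 1) = -3 + (216 - 1) = -3 + 215 = 212)
k(F, w) = -12
O = -9
(k(1, N(-2))*(-24))*O = -12*(-24)*(-9) = 288*(-9) = -2592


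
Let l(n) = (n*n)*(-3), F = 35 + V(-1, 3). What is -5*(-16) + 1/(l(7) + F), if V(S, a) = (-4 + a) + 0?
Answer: 9039/113 ≈ 79.991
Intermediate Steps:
V(S, a) = -4 + a
F = 34 (F = 35 + (-4 + 3) = 35 - 1 = 34)
l(n) = -3*n**2 (l(n) = n**2*(-3) = -3*n**2)
-5*(-16) + 1/(l(7) + F) = -5*(-16) + 1/(-3*7**2 + 34) = 80 + 1/(-3*49 + 34) = 80 + 1/(-147 + 34) = 80 + 1/(-113) = 80 - 1/113 = 9039/113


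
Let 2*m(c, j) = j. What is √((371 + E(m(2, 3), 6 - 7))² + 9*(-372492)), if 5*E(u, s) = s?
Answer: 18*I*√248066/5 ≈ 1793.0*I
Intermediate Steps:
m(c, j) = j/2
E(u, s) = s/5
√((371 + E(m(2, 3), 6 - 7))² + 9*(-372492)) = √((371 + (6 - 7)/5)² + 9*(-372492)) = √((371 + (⅕)*(-1))² - 3352428) = √((371 - ⅕)² - 3352428) = √((1854/5)² - 3352428) = √(3437316/25 - 3352428) = √(-80373384/25) = 18*I*√248066/5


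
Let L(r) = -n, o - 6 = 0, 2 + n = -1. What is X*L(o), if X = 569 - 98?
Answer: 1413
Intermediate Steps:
n = -3 (n = -2 - 1 = -3)
o = 6 (o = 6 + 0 = 6)
L(r) = 3 (L(r) = -1*(-3) = 3)
X = 471
X*L(o) = 471*3 = 1413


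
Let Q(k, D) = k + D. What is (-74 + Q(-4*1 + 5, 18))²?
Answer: 3025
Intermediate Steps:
Q(k, D) = D + k
(-74 + Q(-4*1 + 5, 18))² = (-74 + (18 + (-4*1 + 5)))² = (-74 + (18 + (-4 + 5)))² = (-74 + (18 + 1))² = (-74 + 19)² = (-55)² = 3025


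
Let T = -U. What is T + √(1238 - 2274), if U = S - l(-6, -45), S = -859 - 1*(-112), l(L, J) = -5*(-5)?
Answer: 772 + 2*I*√259 ≈ 772.0 + 32.187*I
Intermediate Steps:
l(L, J) = 25
S = -747 (S = -859 + 112 = -747)
U = -772 (U = -747 - 1*25 = -747 - 25 = -772)
T = 772 (T = -1*(-772) = 772)
T + √(1238 - 2274) = 772 + √(1238 - 2274) = 772 + √(-1036) = 772 + 2*I*√259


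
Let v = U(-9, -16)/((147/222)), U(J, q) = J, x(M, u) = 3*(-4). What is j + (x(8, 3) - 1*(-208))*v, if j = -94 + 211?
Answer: -2547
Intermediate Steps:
x(M, u) = -12
j = 117
v = -666/49 (v = -9/(147/222) = -9/(147*(1/222)) = -9/49/74 = -9*74/49 = -666/49 ≈ -13.592)
j + (x(8, 3) - 1*(-208))*v = 117 + (-12 - 1*(-208))*(-666/49) = 117 + (-12 + 208)*(-666/49) = 117 + 196*(-666/49) = 117 - 2664 = -2547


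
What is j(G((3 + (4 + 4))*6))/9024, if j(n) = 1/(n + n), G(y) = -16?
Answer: -1/288768 ≈ -3.4630e-6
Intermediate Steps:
j(n) = 1/(2*n)
j(G((3 + (4 + 4))*6))/9024 = ((1/2)/(-16))/9024 = ((1/2)*(-1/16))*(1/9024) = -1/32*1/9024 = -1/288768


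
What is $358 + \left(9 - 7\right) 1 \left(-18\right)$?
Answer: $322$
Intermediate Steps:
$358 + \left(9 - 7\right) 1 \left(-18\right) = 358 + 2 \cdot 1 \left(-18\right) = 358 + 2 \left(-18\right) = 358 - 36 = 322$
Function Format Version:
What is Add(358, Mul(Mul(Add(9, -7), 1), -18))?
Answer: 322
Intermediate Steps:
Add(358, Mul(Mul(Add(9, -7), 1), -18)) = Add(358, Mul(Mul(2, 1), -18)) = Add(358, Mul(2, -18)) = Add(358, -36) = 322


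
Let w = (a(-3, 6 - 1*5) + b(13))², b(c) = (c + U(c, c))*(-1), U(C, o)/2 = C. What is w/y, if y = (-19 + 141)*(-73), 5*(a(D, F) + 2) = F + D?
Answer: -42849/222650 ≈ -0.19245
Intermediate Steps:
U(C, o) = 2*C
a(D, F) = -2 + D/5 + F/5 (a(D, F) = -2 + (F + D)/5 = -2 + (D + F)/5 = -2 + (D/5 + F/5) = -2 + D/5 + F/5)
b(c) = -3*c (b(c) = (c + 2*c)*(-1) = (3*c)*(-1) = -3*c)
w = 42849/25 (w = ((-2 + (⅕)*(-3) + (6 - 1*5)/5) - 3*13)² = ((-2 - ⅗ + (6 - 5)/5) - 39)² = ((-2 - ⅗ + (⅕)*1) - 39)² = ((-2 - ⅗ + ⅕) - 39)² = (-12/5 - 39)² = (-207/5)² = 42849/25 ≈ 1714.0)
y = -8906 (y = 122*(-73) = -8906)
w/y = (42849/25)/(-8906) = (42849/25)*(-1/8906) = -42849/222650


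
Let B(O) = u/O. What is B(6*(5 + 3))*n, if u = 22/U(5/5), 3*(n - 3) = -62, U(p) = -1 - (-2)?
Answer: -583/72 ≈ -8.0972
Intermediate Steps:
U(p) = 1 (U(p) = -1 - 1*(-2) = -1 + 2 = 1)
n = -53/3 (n = 3 + (1/3)*(-62) = 3 - 62/3 = -53/3 ≈ -17.667)
u = 22 (u = 22/1 = 22*1 = 22)
B(O) = 22/O
B(6*(5 + 3))*n = (22/((6*(5 + 3))))*(-53/3) = (22/((6*8)))*(-53/3) = (22/48)*(-53/3) = (22*(1/48))*(-53/3) = (11/24)*(-53/3) = -583/72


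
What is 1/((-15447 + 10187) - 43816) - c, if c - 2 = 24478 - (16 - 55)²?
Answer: -1126735885/49076 ≈ -22959.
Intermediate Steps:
c = 22959 (c = 2 + (24478 - (16 - 55)²) = 2 + (24478 - 1*(-39)²) = 2 + (24478 - 1*1521) = 2 + (24478 - 1521) = 2 + 22957 = 22959)
1/((-15447 + 10187) - 43816) - c = 1/((-15447 + 10187) - 43816) - 1*22959 = 1/(-5260 - 43816) - 22959 = 1/(-49076) - 22959 = -1/49076 - 22959 = -1126735885/49076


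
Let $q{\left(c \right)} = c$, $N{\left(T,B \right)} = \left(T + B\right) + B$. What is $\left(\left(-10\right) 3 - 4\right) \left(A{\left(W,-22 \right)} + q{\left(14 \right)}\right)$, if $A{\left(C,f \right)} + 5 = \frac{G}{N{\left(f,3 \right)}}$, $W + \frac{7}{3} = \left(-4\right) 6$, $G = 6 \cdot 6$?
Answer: $- \frac{459}{2} \approx -229.5$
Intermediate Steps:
$N{\left(T,B \right)} = T + 2 B$ ($N{\left(T,B \right)} = \left(B + T\right) + B = T + 2 B$)
$G = 36$
$W = - \frac{79}{3}$ ($W = - \frac{7}{3} - 24 = - \frac{79}{3} \approx -26.333$)
$A{\left(C,f \right)} = -5 + \frac{36}{6 + f}$ ($A{\left(C,f \right)} = -5 + \frac{36}{f + 2 \cdot 3} = -5 + \frac{36}{f + 6} = -5 + \frac{36}{6 + f}$)
$\left(\left(-10\right) 3 - 4\right) \left(A{\left(W,-22 \right)} + q{\left(14 \right)}\right) = \left(\left(-10\right) 3 - 4\right) \left(\frac{6 - -110}{6 - 22} + 14\right) = \left(-30 - 4\right) \left(\frac{6 + 110}{-16} + 14\right) = - 34 \left(\left(- \frac{1}{16}\right) 116 + 14\right) = - 34 \left(- \frac{29}{4} + 14\right) = \left(-34\right) \frac{27}{4} = - \frac{459}{2}$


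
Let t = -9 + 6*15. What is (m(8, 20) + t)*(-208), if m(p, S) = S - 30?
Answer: -14768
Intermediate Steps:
m(p, S) = -30 + S
t = 81 (t = -9 + 90 = 81)
(m(8, 20) + t)*(-208) = ((-30 + 20) + 81)*(-208) = (-10 + 81)*(-208) = 71*(-208) = -14768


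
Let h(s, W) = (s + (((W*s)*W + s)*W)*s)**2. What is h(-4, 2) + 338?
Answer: 24674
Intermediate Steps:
h(s, W) = (s + W*s*(s + s*W**2))**2 (h(s, W) = (s + ((s*W**2 + s)*W)*s)**2 = (s + ((s + s*W**2)*W)*s)**2 = (s + (W*(s + s*W**2))*s)**2 = (s + W*s*(s + s*W**2))**2)
h(-4, 2) + 338 = (-4)**2*(1 + 2*(-4) - 4*2**3)**2 + 338 = 16*(1 - 8 - 4*8)**2 + 338 = 16*(1 - 8 - 32)**2 + 338 = 16*(-39)**2 + 338 = 16*1521 + 338 = 24336 + 338 = 24674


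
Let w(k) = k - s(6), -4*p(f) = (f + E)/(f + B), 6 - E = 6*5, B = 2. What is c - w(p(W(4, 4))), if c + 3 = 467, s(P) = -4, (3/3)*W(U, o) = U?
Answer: 2755/6 ≈ 459.17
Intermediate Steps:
E = -24 (E = 6 - 6*5 = 6 - 1*30 = 6 - 30 = -24)
W(U, o) = U
p(f) = -(-24 + f)/(4*(2 + f)) (p(f) = -(f - 24)/(4*(f + 2)) = -(-24 + f)/(4*(2 + f)))
c = 464 (c = -3 + 467 = 464)
w(k) = 4 + k (w(k) = k - 1*(-4) = k + 4 = 4 + k)
c - w(p(W(4, 4))) = 464 - (4 + (24 - 1*4)/(4*(2 + 4))) = 464 - (4 + (¼)*(24 - 4)/6) = 464 - (4 + (¼)*(⅙)*20) = 464 - (4 + ⅚) = 464 - 1*29/6 = 464 - 29/6 = 2755/6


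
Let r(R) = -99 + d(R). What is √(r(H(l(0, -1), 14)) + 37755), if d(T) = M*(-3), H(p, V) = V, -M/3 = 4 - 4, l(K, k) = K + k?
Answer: 6*√1046 ≈ 194.05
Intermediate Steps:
M = 0 (M = -3*(4 - 4) = -3*0 = 0)
d(T) = 0 (d(T) = 0*(-3) = 0)
r(R) = -99 (r(R) = -99 + 0 = -99)
√(r(H(l(0, -1), 14)) + 37755) = √(-99 + 37755) = √37656 = 6*√1046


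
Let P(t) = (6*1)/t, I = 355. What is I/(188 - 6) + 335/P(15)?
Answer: 76390/91 ≈ 839.45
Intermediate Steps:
P(t) = 6/t
I/(188 - 6) + 335/P(15) = 355/(188 - 6) + 335/((6/15)) = 355/182 + 335/((6*(1/15))) = 355*(1/182) + 335/(2/5) = 355/182 + 335*(5/2) = 355/182 + 1675/2 = 76390/91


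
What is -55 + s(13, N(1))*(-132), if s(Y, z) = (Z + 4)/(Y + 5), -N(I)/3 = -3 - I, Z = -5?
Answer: -143/3 ≈ -47.667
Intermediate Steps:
N(I) = 9 + 3*I (N(I) = -3*(-3 - I) = 9 + 3*I)
s(Y, z) = -1/(5 + Y) (s(Y, z) = (-5 + 4)/(Y + 5) = -1/(5 + Y))
-55 + s(13, N(1))*(-132) = -55 - 1/(5 + 13)*(-132) = -55 - 1/18*(-132) = -55 + 22/3 = -143/3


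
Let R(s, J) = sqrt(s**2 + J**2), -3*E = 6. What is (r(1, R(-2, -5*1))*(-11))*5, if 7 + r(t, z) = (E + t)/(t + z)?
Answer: 10725/28 + 55*sqrt(29)/28 ≈ 393.61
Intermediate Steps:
E = -2 (E = -1/3*6 = -2)
R(s, J) = sqrt(J**2 + s**2)
r(t, z) = -7 + (-2 + t)/(t + z)
(r(1, R(-2, -5*1))*(-11))*5 = (((-2 - 7*sqrt((-5*1)**2 + (-2)**2) - 6*1)/(1 + sqrt((-5*1)**2 + (-2)**2)))*(-11))*5 = (((-2 - 7*sqrt((-5)**2 + 4) - 6)/(1 + sqrt((-5)**2 + 4)))*(-11))*5 = (((-2 - 7*sqrt(25 + 4) - 6)/(1 + sqrt(25 + 4)))*(-11))*5 = (((-2 - 7*sqrt(29) - 6)/(1 + sqrt(29)))*(-11))*5 = (((-8 - 7*sqrt(29))/(1 + sqrt(29)))*(-11))*5 = -11*(-8 - 7*sqrt(29))/(1 + sqrt(29))*5 = -55*(-8 - 7*sqrt(29))/(1 + sqrt(29))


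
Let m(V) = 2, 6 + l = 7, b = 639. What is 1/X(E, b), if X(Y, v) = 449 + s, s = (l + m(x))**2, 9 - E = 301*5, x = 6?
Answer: 1/458 ≈ 0.0021834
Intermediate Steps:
E = -1496 (E = 9 - 301*5 = 9 - 1*1505 = 9 - 1505 = -1496)
l = 1 (l = -6 + 7 = 1)
s = 9 (s = (1 + 2)**2 = 3**2 = 9)
X(Y, v) = 458 (X(Y, v) = 449 + 9 = 458)
1/X(E, b) = 1/458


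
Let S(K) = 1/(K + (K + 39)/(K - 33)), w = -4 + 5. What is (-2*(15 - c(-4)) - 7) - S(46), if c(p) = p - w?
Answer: -32114/683 ≈ -47.019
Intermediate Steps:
w = 1
c(p) = -1 + p (c(p) = p - 1*1 = p - 1 = -1 + p)
S(K) = 1/(K + (39 + K)/(-33 + K))
(-2*(15 - c(-4)) - 7) - S(46) = (-2*(15 - (-1 - 4)) - 7) - (-33 + 46)/(39 + 46² - 32*46) = (-2*(15 - 1*(-5)) - 7) - 13/(39 + 2116 - 1472) = (-2*(15 + 5) - 7) - 13/683 = (-2*20 - 7) - 13/683 = (-40 - 7) - 1*13/683 = -47 - 13/683 = -32114/683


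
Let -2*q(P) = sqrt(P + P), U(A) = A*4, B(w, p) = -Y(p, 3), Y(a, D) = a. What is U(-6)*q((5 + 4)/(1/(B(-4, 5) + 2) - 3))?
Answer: 36*I*sqrt(15)/5 ≈ 27.885*I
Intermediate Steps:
B(w, p) = -p
U(A) = 4*A
q(P) = -sqrt(2)*sqrt(P)/2 (q(P) = -sqrt(P + P)/2 = -sqrt(2)*sqrt(P)/2)
U(-6)*q((5 + 4)/(1/(B(-4, 5) + 2) - 3)) = (4*(-6))*(-sqrt(2)*sqrt((5 + 4)/(1/(-1*5 + 2) - 3))/2) = -(-12)*sqrt(2)*sqrt(9/(1/(-5 + 2) - 3)) = -(-12)*sqrt(2)*sqrt(9/(1/(-3) - 3)) = -(-12)*sqrt(2)*sqrt(9/(-1/3 - 3)) = -(-12)*sqrt(2)*sqrt(9/(-10/3)) = -(-12)*sqrt(2)*sqrt(9*(-3/10)) = -(-12)*sqrt(2)*sqrt(-27/10) = -(-12)*sqrt(2)*3*I*sqrt(30)/10 = -(-36)*I*sqrt(15)/5 = 36*I*sqrt(15)/5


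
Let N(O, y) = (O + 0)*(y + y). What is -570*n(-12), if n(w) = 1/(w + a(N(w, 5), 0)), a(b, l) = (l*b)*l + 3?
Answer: 190/3 ≈ 63.333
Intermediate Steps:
N(O, y) = 2*O*y (N(O, y) = O*(2*y) = 2*O*y)
a(b, l) = 3 + b*l² (a(b, l) = (b*l)*l + 3 = b*l² + 3 = 3 + b*l²)
n(w) = 1/(3 + w) (n(w) = 1/(w + (3 + (2*w*5)*0²)) = 1/(w + (3 + (10*w)*0)) = 1/(w + (3 + 0)) = 1/(w + 3) = 1/(3 + w))
-570*n(-12) = -570/(3 - 12) = -570/(-9) = -570*(-⅑) = 190/3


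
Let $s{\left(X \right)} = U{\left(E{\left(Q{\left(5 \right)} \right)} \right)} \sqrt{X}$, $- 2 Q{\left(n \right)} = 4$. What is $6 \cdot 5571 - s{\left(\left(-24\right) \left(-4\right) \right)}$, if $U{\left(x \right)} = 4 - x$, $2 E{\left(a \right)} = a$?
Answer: $33426 - 20 \sqrt{6} \approx 33377.0$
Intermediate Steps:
$Q{\left(n \right)} = -2$ ($Q{\left(n \right)} = \left(- \frac{1}{2}\right) 4 = -2$)
$E{\left(a \right)} = \frac{a}{2}$
$s{\left(X \right)} = 5 \sqrt{X}$ ($s{\left(X \right)} = \left(4 - \frac{1}{2} \left(-2\right)\right) \sqrt{X} = \left(4 - -1\right) \sqrt{X} = \left(4 + 1\right) \sqrt{X} = 5 \sqrt{X}$)
$6 \cdot 5571 - s{\left(\left(-24\right) \left(-4\right) \right)} = 6 \cdot 5571 - 5 \sqrt{\left(-24\right) \left(-4\right)} = 33426 - 5 \sqrt{96} = 33426 - 5 \cdot 4 \sqrt{6} = 33426 - 20 \sqrt{6}$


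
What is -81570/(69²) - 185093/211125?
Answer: -670470149/37228375 ≈ -18.010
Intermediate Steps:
-81570/(69²) - 185093/211125 = -81570/4761 - 185093*1/211125 = -81570*1/4761 - 185093/211125 = -27190/1587 - 185093/211125 = -670470149/37228375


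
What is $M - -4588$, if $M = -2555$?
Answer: $2033$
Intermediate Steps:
$M - -4588 = -2555 - -4588 = -2555 + 4588 = 2033$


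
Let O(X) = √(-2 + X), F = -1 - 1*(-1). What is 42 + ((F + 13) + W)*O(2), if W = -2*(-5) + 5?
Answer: 42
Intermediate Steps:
F = 0 (F = -1 + 1 = 0)
W = 15 (W = 10 + 5 = 15)
42 + ((F + 13) + W)*O(2) = 42 + ((0 + 13) + 15)*√(-2 + 2) = 42 + (13 + 15)*√0 = 42 + 28*0 = 42 + 0 = 42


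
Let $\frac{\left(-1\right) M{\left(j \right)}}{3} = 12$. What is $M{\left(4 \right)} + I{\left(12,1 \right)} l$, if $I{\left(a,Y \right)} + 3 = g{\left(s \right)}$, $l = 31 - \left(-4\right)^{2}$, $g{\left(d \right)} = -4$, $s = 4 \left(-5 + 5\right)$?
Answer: $-141$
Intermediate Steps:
$s = 0$ ($s = 4 \cdot 0 = 0$)
$M{\left(j \right)} = -36$ ($M{\left(j \right)} = \left(-3\right) 12 = -36$)
$l = 15$ ($l = 31 - 16 = 15$)
$I{\left(a,Y \right)} = -7$ ($I{\left(a,Y \right)} = -3 - 4 = -7$)
$M{\left(4 \right)} + I{\left(12,1 \right)} l = -36 - 105 = -141$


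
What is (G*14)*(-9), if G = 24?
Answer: -3024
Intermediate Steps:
(G*14)*(-9) = (24*14)*(-9) = 336*(-9) = -3024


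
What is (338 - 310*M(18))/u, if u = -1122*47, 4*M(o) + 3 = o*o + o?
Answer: 51869/105468 ≈ 0.49180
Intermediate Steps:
M(o) = -¾ + o/4 + o²/4 (M(o) = -¾ + (o*o + o)/4 = -¾ + (o² + o)/4 = -¾ + (o + o²)/4 = -¾ + (o/4 + o²/4) = -¾ + o/4 + o²/4)
u = -52734
(338 - 310*M(18))/u = (338 - 310*(-¾ + (¼)*18 + (¼)*18²))/(-52734) = (338 - 310*(-¾ + 9/2 + (¼)*324))*(-1/52734) = (338 - 310*(-¾ + 9/2 + 81))*(-1/52734) = (338 - 310*339/4)*(-1/52734) = (338 - 52545/2)*(-1/52734) = -51869/2*(-1/52734) = 51869/105468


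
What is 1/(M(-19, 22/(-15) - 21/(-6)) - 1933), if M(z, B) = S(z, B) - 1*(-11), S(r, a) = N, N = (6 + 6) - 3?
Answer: -1/1913 ≈ -0.00052274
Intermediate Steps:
N = 9 (N = 12 - 3 = 9)
S(r, a) = 9
M(z, B) = 20 (M(z, B) = 9 - 1*(-11) = 9 + 11 = 20)
1/(M(-19, 22/(-15) - 21/(-6)) - 1933) = 1/(20 - 1933) = 1/(-1913) = -1/1913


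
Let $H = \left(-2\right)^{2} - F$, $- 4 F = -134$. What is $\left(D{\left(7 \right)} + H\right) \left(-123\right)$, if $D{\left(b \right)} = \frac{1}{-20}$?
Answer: $\frac{72693}{20} \approx 3634.6$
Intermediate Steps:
$F = \frac{67}{2}$ ($F = \left(- \frac{1}{4}\right) \left(-134\right) = \frac{67}{2} \approx 33.5$)
$D{\left(b \right)} = - \frac{1}{20}$
$H = - \frac{59}{2}$ ($H = \left(-2\right)^{2} - \frac{67}{2} = 4 - \frac{67}{2} = - \frac{59}{2} \approx -29.5$)
$\left(D{\left(7 \right)} + H\right) \left(-123\right) = \left(- \frac{1}{20} - \frac{59}{2}\right) \left(-123\right) = \left(- \frac{591}{20}\right) \left(-123\right) = \frac{72693}{20}$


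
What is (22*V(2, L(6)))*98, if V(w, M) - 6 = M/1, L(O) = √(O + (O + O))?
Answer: 12936 + 6468*√2 ≈ 22083.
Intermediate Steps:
L(O) = √3*√O (L(O) = √(O + 2*O) = √(3*O) = √3*√O)
V(w, M) = 6 + M (V(w, M) = 6 + M/1 = 6 + M*1 = 6 + M)
(22*V(2, L(6)))*98 = (22*(6 + √3*√6))*98 = (22*(6 + 3*√2))*98 = (132 + 66*√2)*98 = 12936 + 6468*√2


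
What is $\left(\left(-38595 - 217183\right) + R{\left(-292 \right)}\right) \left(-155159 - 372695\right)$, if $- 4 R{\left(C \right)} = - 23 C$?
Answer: $135899707278$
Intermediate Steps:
$R{\left(C \right)} = \frac{23 C}{4}$ ($R{\left(C \right)} = - \frac{\left(-23\right) C}{4} = \frac{23 C}{4}$)
$\left(\left(-38595 - 217183\right) + R{\left(-292 \right)}\right) \left(-155159 - 372695\right) = \left(\left(-38595 - 217183\right) + \frac{23}{4} \left(-292\right)\right) \left(-155159 - 372695\right) = \left(-255778 - 1679\right) \left(-527854\right) = \left(-257457\right) \left(-527854\right) = 135899707278$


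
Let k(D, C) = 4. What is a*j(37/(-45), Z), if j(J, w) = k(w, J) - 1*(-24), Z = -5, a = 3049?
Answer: 85372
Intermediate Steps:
j(J, w) = 28 (j(J, w) = 4 - 1*(-24) = 4 + 24 = 28)
a*j(37/(-45), Z) = 3049*28 = 85372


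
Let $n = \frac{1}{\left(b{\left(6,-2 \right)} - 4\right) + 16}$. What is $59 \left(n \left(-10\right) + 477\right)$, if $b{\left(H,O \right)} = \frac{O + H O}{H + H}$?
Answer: $\frac{365151}{13} \approx 28089.0$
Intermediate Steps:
$b{\left(H,O \right)} = \frac{O + H O}{2 H}$
$n = \frac{6}{65}$ ($n = \frac{1}{\left(\frac{1}{2} \left(-2\right) \frac{1}{6} \left(1 + 6\right) - 4\right) + 16} = \frac{1}{\left(\frac{1}{2} \left(-2\right) \frac{1}{6} \cdot 7 - 4\right) + 16} = \frac{1}{\left(- \frac{7}{6} - 4\right) + 16} = \frac{1}{- \frac{31}{6} + 16} = \frac{1}{\frac{65}{6}} = \frac{6}{65} \approx 0.092308$)
$59 \left(n \left(-10\right) + 477\right) = 59 \left(\frac{6}{65} \left(-10\right) + 477\right) = 59 \left(- \frac{12}{13} + 477\right) = 59 \cdot \frac{6189}{13} = \frac{365151}{13}$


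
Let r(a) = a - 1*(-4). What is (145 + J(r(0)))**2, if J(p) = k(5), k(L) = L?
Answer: 22500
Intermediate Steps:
r(a) = 4 + a (r(a) = a + 4 = 4 + a)
J(p) = 5
(145 + J(r(0)))**2 = (145 + 5)**2 = 150**2 = 22500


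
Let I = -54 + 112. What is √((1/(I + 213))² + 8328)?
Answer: √611616649/271 ≈ 91.258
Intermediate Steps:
I = 58
√((1/(I + 213))² + 8328) = √((1/(58 + 213))² + 8328) = √((1/271)² + 8328) = √(1/73441 + 8328) = √(611616649/73441) = √611616649/271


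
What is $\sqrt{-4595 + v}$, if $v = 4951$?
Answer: $2 \sqrt{89} \approx 18.868$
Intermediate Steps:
$\sqrt{-4595 + v} = \sqrt{-4595 + 4951} = \sqrt{356} = 2 \sqrt{89}$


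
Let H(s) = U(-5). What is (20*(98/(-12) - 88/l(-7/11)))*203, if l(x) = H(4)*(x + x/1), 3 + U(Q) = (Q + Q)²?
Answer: -8806430/291 ≈ -30263.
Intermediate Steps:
U(Q) = -3 + 4*Q² (U(Q) = -3 + (Q + Q)² = -3 + (2*Q)² = -3 + 4*Q²)
H(s) = 97 (H(s) = -3 + 4*(-5)² = -3 + 4*25 = -3 + 100 = 97)
l(x) = 194*x (l(x) = 97*(x + x/1) = 97*(x + x*1) = 97*(x + x) = 97*(2*x) = 194*x)
(20*(98/(-12) - 88/l(-7/11)))*203 = (20*(98/(-12) - 88/(194*(-7/11))))*203 = (20*(98*(-1/12) - 88/(194*(-7*1/11))))*203 = (20*(-49/6 - 88/(194*(-7/11))))*203 = (20*(-49/6 - 88/(-1358/11)))*203 = (20*(-49/6 - 88*(-11/1358)))*203 = (20*(-49/6 + 484/679))*203 = (20*(-30367/4074))*203 = -303670/2037*203 = -8806430/291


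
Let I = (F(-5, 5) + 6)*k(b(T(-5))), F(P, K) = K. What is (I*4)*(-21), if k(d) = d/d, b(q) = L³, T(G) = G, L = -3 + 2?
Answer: -924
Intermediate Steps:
L = -1
b(q) = -1 (b(q) = (-1)³ = -1)
k(d) = 1
I = 11 (I = (5 + 6)*1 = 11*1 = 11)
(I*4)*(-21) = (11*4)*(-21) = 44*(-21) = -924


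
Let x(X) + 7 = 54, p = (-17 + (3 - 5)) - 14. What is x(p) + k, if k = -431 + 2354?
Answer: 1970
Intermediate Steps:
k = 1923
p = -33 (p = (-17 - 2) - 14 = -19 - 14 = -33)
x(X) = 47 (x(X) = -7 + 54 = 47)
x(p) + k = 47 + 1923 = 1970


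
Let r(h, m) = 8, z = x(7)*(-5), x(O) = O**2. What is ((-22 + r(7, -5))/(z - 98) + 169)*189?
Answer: 223641/7 ≈ 31949.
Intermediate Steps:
z = -245 (z = 7**2*(-5) = 49*(-5) = -245)
((-22 + r(7, -5))/(z - 98) + 169)*189 = ((-22 + 8)/(-245 - 98) + 169)*189 = (-14/(-343) + 169)*189 = (-14*(-1/343) + 169)*189 = (2/49 + 169)*189 = (8283/49)*189 = 223641/7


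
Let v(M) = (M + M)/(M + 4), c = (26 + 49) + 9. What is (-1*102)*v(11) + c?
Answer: -328/5 ≈ -65.600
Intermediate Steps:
c = 84 (c = 75 + 9 = 84)
v(M) = 2*M/(4 + M) (v(M) = (2*M)/(4 + M) = 2*M/(4 + M))
(-1*102)*v(11) + c = (-1*102)*(2*11/(4 + 11)) + 84 = -204*11/15 + 84 = -102*22/15 + 84 = -748/5 + 84 = -328/5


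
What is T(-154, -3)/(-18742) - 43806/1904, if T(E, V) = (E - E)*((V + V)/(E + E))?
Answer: -3129/136 ≈ -23.007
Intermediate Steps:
T(E, V) = 0 (T(E, V) = 0*((2*V)/((2*E))) = 0*((2*V)*(1/(2*E))) = 0*(V/E) = 0)
T(-154, -3)/(-18742) - 43806/1904 = 0/(-18742) - 43806/1904 = 0*(-1/18742) - 43806*1/1904 = 0 - 3129/136 = -3129/136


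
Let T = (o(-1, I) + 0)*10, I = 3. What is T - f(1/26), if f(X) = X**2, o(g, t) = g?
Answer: -6761/676 ≈ -10.001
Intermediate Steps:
T = -10 (T = (-1 + 0)*10 = -1*10 = -10)
T - f(1/26) = -10 - (1/26)**2 = -10 - 1*1/676 = -10 - 1/676 = -6761/676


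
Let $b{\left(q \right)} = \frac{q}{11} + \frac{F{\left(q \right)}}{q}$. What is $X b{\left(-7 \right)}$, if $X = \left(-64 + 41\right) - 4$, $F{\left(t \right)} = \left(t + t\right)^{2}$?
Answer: $\frac{8505}{11} \approx 773.18$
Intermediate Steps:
$F{\left(t \right)} = 4 t^{2}$ ($F{\left(t \right)} = \left(2 t\right)^{2} = 4 t^{2}$)
$b{\left(q \right)} = \frac{45 q}{11}$ ($b{\left(q \right)} = \frac{q}{11} + \frac{4 q^{2}}{q} = q \frac{1}{11} + 4 q = \frac{q}{11} + 4 q = \frac{45 q}{11}$)
$X = -27$ ($X = -23 - 4 = -27$)
$X b{\left(-7 \right)} = - 27 \cdot \frac{45}{11} \left(-7\right) = \left(-27\right) \left(- \frac{315}{11}\right) = \frac{8505}{11}$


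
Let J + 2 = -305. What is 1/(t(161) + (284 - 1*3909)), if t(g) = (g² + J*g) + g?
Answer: -1/26970 ≈ -3.7078e-5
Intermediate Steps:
J = -307 (J = -2 - 305 = -307)
t(g) = g² - 306*g (t(g) = (g² - 307*g) + g = g² - 306*g)
1/(t(161) + (284 - 1*3909)) = 1/(161*(-306 + 161) + (284 - 1*3909)) = 1/(161*(-145) + (284 - 3909)) = 1/(-23345 - 3625) = 1/(-26970) = -1/26970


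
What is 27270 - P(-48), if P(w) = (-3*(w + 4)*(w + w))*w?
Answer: -580986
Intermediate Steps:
P(w) = -6*w²*(4 + w) (P(w) = (-3*(4 + w)*2*w)*w = (-6*w*(4 + w))*w = -6*w²*(4 + w))
27270 - P(-48) = 27270 - 6*(-48)²*(-4 - 1*(-48)) = 27270 - 6*2304*(-4 + 48) = 27270 - 6*2304*44 = 27270 - 1*608256 = 27270 - 608256 = -580986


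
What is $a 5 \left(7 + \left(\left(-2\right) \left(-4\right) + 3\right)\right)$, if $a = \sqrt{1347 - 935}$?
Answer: $180 \sqrt{103} \approx 1826.8$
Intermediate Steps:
$a = 2 \sqrt{103}$ ($a = \sqrt{412} = 2 \sqrt{103} \approx 20.298$)
$a 5 \left(7 + \left(\left(-2\right) \left(-4\right) + 3\right)\right) = 2 \sqrt{103} \cdot 5 \left(7 + \left(\left(-2\right) \left(-4\right) + 3\right)\right) = 2 \sqrt{103} \cdot 5 \left(7 + \left(8 + 3\right)\right) = 2 \sqrt{103} \cdot 5 \left(7 + 11\right) = 2 \sqrt{103} \cdot 5 \cdot 18 = 2 \sqrt{103} \cdot 90 = 180 \sqrt{103}$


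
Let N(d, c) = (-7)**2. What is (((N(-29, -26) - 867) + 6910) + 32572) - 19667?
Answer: 18997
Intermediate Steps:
N(d, c) = 49
(((N(-29, -26) - 867) + 6910) + 32572) - 19667 = (((49 - 867) + 6910) + 32572) - 19667 = ((-818 + 6910) + 32572) - 19667 = (6092 + 32572) - 19667 = 38664 - 19667 = 18997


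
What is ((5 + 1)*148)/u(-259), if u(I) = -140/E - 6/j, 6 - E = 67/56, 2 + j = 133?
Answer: -15646116/514327 ≈ -30.421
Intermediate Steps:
j = 131 (j = -2 + 133 = 131)
E = 269/56 (E = 6 - 67/56 = 269/56 ≈ 4.8036)
u(I) = -1028654/35239 (u(I) = -140/269/56 - 6/131 = -140*56/269 - 6*1/131 = -7840/269 - 6/131 = -1028654/35239)
((5 + 1)*148)/u(-259) = ((5 + 1)*148)/(-1028654/35239) = (6*148)*(-35239/1028654) = 888*(-35239/1028654) = -15646116/514327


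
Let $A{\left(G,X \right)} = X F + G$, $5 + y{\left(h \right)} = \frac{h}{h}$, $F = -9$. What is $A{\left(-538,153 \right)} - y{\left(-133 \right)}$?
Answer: $-1911$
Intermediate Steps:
$y{\left(h \right)} = -4$ ($y{\left(h \right)} = -5 + \frac{h}{h} = -5 + 1 = -4$)
$A{\left(G,X \right)} = G - 9 X$ ($A{\left(G,X \right)} = X \left(-9\right) + G = - 9 X + G = G - 9 X$)
$A{\left(-538,153 \right)} - y{\left(-133 \right)} = \left(-538 - 1377\right) - -4 = \left(-538 - 1377\right) + 4 = -1915 + 4 = -1911$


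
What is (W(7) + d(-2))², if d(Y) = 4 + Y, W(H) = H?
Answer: 81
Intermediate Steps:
(W(7) + d(-2))² = (7 + (4 - 2))² = (7 + 2)² = 9² = 81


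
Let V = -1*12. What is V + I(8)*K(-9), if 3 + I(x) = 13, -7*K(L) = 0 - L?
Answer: -174/7 ≈ -24.857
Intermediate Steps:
V = -12
K(L) = L/7 (K(L) = -(0 - L)/7 = -(-1)*L/7 = L/7)
I(x) = 10 (I(x) = -3 + 13 = 10)
V + I(8)*K(-9) = -12 + 10*((1/7)*(-9)) = -12 + 10*(-9/7) = -12 - 90/7 = -174/7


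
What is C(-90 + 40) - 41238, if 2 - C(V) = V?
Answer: -41186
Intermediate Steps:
C(V) = 2 - V
C(-90 + 40) - 41238 = (2 - (-90 + 40)) - 41238 = (2 - 1*(-50)) - 41238 = (2 + 50) - 41238 = 52 - 41238 = -41186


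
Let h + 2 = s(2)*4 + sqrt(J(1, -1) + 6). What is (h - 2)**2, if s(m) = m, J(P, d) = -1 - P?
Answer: 36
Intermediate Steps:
h = 8 (h = -2 + (2*4 + sqrt((-1 - 1*1) + 6)) = -2 + (8 + sqrt((-1 - 1) + 6)) = -2 + (8 + sqrt(-2 + 6)) = -2 + (8 + sqrt(4)) = -2 + (8 + 2) = -2 + 10 = 8)
(h - 2)**2 = (8 - 2)**2 = 6**2 = 36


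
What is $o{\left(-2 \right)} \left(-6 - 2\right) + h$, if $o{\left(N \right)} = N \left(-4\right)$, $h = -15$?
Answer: $-79$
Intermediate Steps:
$o{\left(N \right)} = - 4 N$
$o{\left(-2 \right)} \left(-6 - 2\right) + h = \left(-4\right) \left(-2\right) \left(-6 - 2\right) - 15 = 8 \left(-6 - 2\right) - 15 = 8 \left(-8\right) - 15 = -64 - 15 = -79$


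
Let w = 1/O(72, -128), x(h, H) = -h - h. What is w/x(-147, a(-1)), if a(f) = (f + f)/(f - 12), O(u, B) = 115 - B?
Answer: 1/71442 ≈ 1.3997e-5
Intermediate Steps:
a(f) = 2*f/(-12 + f) (a(f) = (2*f)/(-12 + f) = 2*f/(-12 + f))
x(h, H) = -2*h
w = 1/243 (w = 1/(115 - 1*(-128)) = 1/(115 + 128) = 1/243 ≈ 0.0041152)
w/x(-147, a(-1)) = 1/(243*((-2*(-147)))) = (1/243)/294 = (1/243)*(1/294) = 1/71442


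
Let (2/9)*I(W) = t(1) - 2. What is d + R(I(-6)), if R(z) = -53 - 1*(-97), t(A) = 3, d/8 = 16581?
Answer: 132692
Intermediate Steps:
d = 132648 (d = 8*16581 = 132648)
I(W) = 9/2 (I(W) = 9*(3 - 2)/2 = (9/2)*1 = 9/2)
R(z) = 44 (R(z) = -53 + 97 = 44)
d + R(I(-6)) = 132648 + 44 = 132692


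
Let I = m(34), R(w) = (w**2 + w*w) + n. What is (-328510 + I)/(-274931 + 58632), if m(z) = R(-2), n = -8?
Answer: 328510/216299 ≈ 1.5188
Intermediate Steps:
R(w) = -8 + 2*w**2 (R(w) = (w**2 + w*w) - 8 = (w**2 + w**2) - 8 = 2*w**2 - 8 = -8 + 2*w**2)
m(z) = 0 (m(z) = -8 + 2*(-2)**2 = -8 + 2*4 = -8 + 8 = 0)
I = 0
(-328510 + I)/(-274931 + 58632) = (-328510 + 0)/(-274931 + 58632) = -328510/(-216299) = -328510*(-1/216299) = 328510/216299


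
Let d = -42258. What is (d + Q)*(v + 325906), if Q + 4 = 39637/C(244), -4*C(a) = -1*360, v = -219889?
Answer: -133013981677/30 ≈ -4.4338e+9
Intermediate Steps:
C(a) = 90 (C(a) = -(-1)*360/4 = -¼*(-360) = 90)
Q = 39277/90 (Q = -4 + 39637/90 = 39277/90 ≈ 436.41)
(d + Q)*(v + 325906) = (-42258 + 39277/90)*(-219889 + 325906) = -3763943/90*106017 = -133013981677/30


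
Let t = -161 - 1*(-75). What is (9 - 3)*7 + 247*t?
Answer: -21200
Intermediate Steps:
t = -86 (t = -161 + 75 = -86)
(9 - 3)*7 + 247*t = (9 - 3)*7 + 247*(-86) = 6*7 - 21242 = 42 - 21242 = -21200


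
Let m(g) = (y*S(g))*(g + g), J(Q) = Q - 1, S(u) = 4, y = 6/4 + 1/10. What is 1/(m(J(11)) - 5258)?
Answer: -1/5130 ≈ -0.00019493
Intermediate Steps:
y = 8/5 (y = 6*(¼) + 1*(⅒) = 3/2 + ⅒ = 8/5 ≈ 1.6000)
J(Q) = -1 + Q
m(g) = 64*g/5 (m(g) = ((8/5)*4)*(g + g) = 32*(2*g)/5 = 64*g/5)
1/(m(J(11)) - 5258) = 1/(64*(-1 + 11)/5 - 5258) = 1/((64/5)*10 - 5258) = 1/(128 - 5258) = 1/(-5130) = -1/5130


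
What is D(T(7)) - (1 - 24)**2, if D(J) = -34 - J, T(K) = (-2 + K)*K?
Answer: -598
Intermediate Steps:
T(K) = K*(-2 + K)
D(T(7)) - (1 - 24)**2 = (-34 - 7*(-2 + 7)) - (1 - 24)**2 = (-34 - 7*5) - 1*(-23)**2 = (-34 - 1*35) - 1*529 = (-34 - 35) - 529 = -69 - 529 = -598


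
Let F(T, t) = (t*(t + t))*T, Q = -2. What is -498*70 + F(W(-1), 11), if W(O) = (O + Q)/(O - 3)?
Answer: -69357/2 ≈ -34679.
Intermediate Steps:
W(O) = (-2 + O)/(-3 + O) (W(O) = (O - 2)/(O - 3) = (-2 + O)/(-3 + O))
F(T, t) = 2*T*t² (F(T, t) = (t*(2*t))*T = (2*t²)*T = 2*T*t²)
-498*70 + F(W(-1), 11) = -498*70 + 2*((-2 - 1)/(-3 - 1))*11² = -34860 + 2*(-3/(-4))*121 = -34860 + 2*(-¼*(-3))*121 = -34860 + 2*(¾)*121 = -34860 + 363/2 = -69357/2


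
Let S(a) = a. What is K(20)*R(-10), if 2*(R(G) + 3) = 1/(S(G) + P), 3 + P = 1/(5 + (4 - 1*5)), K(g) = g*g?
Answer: -62000/51 ≈ -1215.7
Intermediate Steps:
K(g) = g**2
P = -11/4 (P = -3 + 1/(5 + (4 - 1*5)) = -3 + 1/(5 + (4 - 5)) = -3 + 1/(5 - 1) = -3 + 1/4 = -11/4 ≈ -2.7500)
R(G) = -3 + 1/(2*(-11/4 + G)) (R(G) = -3 + 1/(2*(G - 11/4)) = -3 + 1/(2*(-11/4 + G)))
K(20)*R(-10) = 20**2*((35 - 12*(-10))/(-11 + 4*(-10))) = 400*((35 + 120)/(-11 - 40)) = 400*(155/(-51)) = 400*(-1/51*155) = 400*(-155/51) = -62000/51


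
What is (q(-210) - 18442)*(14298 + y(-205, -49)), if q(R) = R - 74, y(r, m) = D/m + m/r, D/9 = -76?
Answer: -2692162696506/10045 ≈ -2.6801e+8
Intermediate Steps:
D = -684 (D = 9*(-76) = -684)
y(r, m) = -684/m + m/r
q(R) = -74 + R
(q(-210) - 18442)*(14298 + y(-205, -49)) = ((-74 - 210) - 18442)*(14298 + (-684/(-49) - 49/(-205))) = (-284 - 18442)*(14298 + (-684*(-1/49) - 49*(-1/205))) = -18726*(14298 + (684/49 + 49/205)) = -18726*(14298 + 142621/10045) = -18726*143766031/10045 = -2692162696506/10045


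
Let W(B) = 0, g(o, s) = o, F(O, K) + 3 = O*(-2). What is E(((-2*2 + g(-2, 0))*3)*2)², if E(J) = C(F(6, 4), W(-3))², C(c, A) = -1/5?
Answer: 1/625 ≈ 0.0016000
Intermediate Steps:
F(O, K) = -3 - 2*O (F(O, K) = -3 + O*(-2) = -3 - 2*O)
C(c, A) = -⅕ (C(c, A) = -1*⅕ = -⅕)
E(J) = 1/25 (E(J) = (-⅕)² = 1/25)
E(((-2*2 + g(-2, 0))*3)*2)² = (1/25)² = 1/625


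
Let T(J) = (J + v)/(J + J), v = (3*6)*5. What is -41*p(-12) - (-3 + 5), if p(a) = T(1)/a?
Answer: 3683/24 ≈ 153.46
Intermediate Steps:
v = 90 (v = 18*5 = 90)
T(J) = (90 + J)/(2*J) (T(J) = (J + 90)/(J + J) = (90 + J)/((2*J)) = (90 + J)*(1/(2*J)) = (90 + J)/(2*J))
p(a) = 91/(2*a) (p(a) = ((½)*(90 + 1)/1)/a = ((½)*1*91)/a = 91/(2*a))
-41*p(-12) - (-3 + 5) = -3731/(2*(-12)) - (-3 + 5) = -3731*(-1)/(2*12) - 1*2 = -41*(-91/24) - 2 = 3731/24 - 2 = 3683/24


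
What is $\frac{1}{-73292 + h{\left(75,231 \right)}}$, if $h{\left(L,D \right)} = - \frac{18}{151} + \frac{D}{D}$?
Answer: $- \frac{151}{11066959} \approx -1.3644 \cdot 10^{-5}$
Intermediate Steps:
$h{\left(L,D \right)} = \frac{133}{151}$ ($h{\left(L,D \right)} = \left(-18\right) \frac{1}{151} + 1 = - \frac{18}{151} + 1 = \frac{133}{151}$)
$\frac{1}{-73292 + h{\left(75,231 \right)}} = \frac{1}{-73292 + \frac{133}{151}} = \frac{1}{- \frac{11066959}{151}} = - \frac{151}{11066959}$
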